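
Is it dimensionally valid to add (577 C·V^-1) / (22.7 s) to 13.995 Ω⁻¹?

Yes

Reduce each to base SI dimensions:
  (577 C·V^-1) / (22.7 s):  [kg⁻¹·m⁻²·s⁴·A²] / [s] = kg⁻¹·m⁻²·s³·A²
  13.995 Ω⁻¹:  Ω⁻¹ = (V·A⁻¹)⁻¹ = kg⁻¹·m⁻²·s³·A²
Both are kg⁻¹·m⁻²·s³·A², so they have the same dimensions and can be added.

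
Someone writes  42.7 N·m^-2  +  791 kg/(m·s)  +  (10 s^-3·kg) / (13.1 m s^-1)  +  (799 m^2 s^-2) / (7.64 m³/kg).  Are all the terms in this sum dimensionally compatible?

Expand each in SI base units:
  42.7 N·m^-2:  N·m⁻² = kg·m·s⁻²·m⁻² = kg·m⁻¹·s⁻²
  791 kg/(m·s):  kg·m⁻¹·s⁻¹
  (10 s^-3·kg) / (13.1 m s^-1):  [kg·s⁻³] / [m·s⁻¹] = kg·m⁻¹·s⁻²
  (799 m^2 s^-2) / (7.64 m³/kg):  [m²·s⁻²] / [kg⁻¹·m³] = kg·m⁻¹·s⁻²
The terms do not share a single dimension (kg·m⁻¹·s⁻² vs kg·m⁻¹·s⁻¹).

No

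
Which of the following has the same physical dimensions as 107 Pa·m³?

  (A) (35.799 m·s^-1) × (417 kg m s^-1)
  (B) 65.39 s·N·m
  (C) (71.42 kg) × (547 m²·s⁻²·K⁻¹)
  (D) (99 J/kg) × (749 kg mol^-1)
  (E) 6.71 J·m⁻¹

(A)

Reference: Pa·m³ = N·m⁻²·m³ = kg·m²·s⁻².
Each option:
  (A) [m·s⁻¹] · [kg·m·s⁻¹] = kg·m²·s⁻²  ← same
  (B) N·m·s = kg·m·s⁻²·m·s = kg·m²·s⁻¹
  (C) [kg] · [m²·s⁻²·K⁻¹] = kg·m²·s⁻²·K⁻¹
  (D) [m²·s⁻²] · [kg·mol⁻¹] = kg·m²·s⁻²·mol⁻¹
  (E) J·m⁻¹ = N·m·m⁻¹ = kg·m·s⁻²
Only (A) matches kg·m²·s⁻².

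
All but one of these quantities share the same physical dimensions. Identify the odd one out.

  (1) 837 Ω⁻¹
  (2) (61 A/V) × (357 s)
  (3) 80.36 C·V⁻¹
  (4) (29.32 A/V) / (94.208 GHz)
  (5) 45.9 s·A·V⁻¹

In SI base units:
  (1) Ω⁻¹ = (V·A⁻¹)⁻¹ = kg⁻¹·m⁻²·s³·A²
  (2) [kg⁻¹·m⁻²·s³·A²] · [s] = kg⁻¹·m⁻²·s⁴·A²
  (3) C·V⁻¹ = s·A·(J·C⁻¹)⁻¹ = kg⁻¹·m⁻²·s⁴·A²
  (4) [kg⁻¹·m⁻²·s³·A²] / [s⁻¹] = kg⁻¹·m⁻²·s⁴·A²
  (5) A·s·V⁻¹ = A·s·(J·C⁻¹)⁻¹ = kg⁻¹·m⁻²·s⁴·A²
All reduce to kg⁻¹·m⁻²·s⁴·A² except (1), which is kg⁻¹·m⁻²·s³·A².

(1)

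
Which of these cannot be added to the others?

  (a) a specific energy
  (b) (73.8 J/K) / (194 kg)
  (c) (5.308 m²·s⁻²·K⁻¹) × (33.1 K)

(b)

In SI base units:
  (a) [specific energy] = m²·s⁻²
  (b) [kg·m²·s⁻²·K⁻¹] / [kg] = m²·s⁻²·K⁻¹
  (c) [m²·s⁻²·K⁻¹] · [K] = m²·s⁻²
All reduce to m²·s⁻² except (b), which is m²·s⁻²·K⁻¹.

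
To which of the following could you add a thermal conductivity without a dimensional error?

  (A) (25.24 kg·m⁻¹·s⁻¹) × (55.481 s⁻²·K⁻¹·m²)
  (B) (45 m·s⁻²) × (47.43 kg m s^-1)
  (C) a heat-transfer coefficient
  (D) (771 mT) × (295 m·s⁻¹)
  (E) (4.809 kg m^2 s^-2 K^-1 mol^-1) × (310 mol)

Reference: [thermal conductivity] = kg·m·s⁻³·K⁻¹.
Each option:
  (A) [kg·m⁻¹·s⁻¹] · [m²·s⁻²·K⁻¹] = kg·m·s⁻³·K⁻¹  ← same
  (B) [m·s⁻²] · [kg·m·s⁻¹] = kg·m²·s⁻³
  (C) [heat-transfer coefficient] = kg·s⁻³·K⁻¹
  (D) [kg·s⁻²·A⁻¹] · [m·s⁻¹] = kg·m·s⁻³·A⁻¹
  (E) [kg·m²·s⁻²·K⁻¹·mol⁻¹] · [mol] = kg·m²·s⁻²·K⁻¹
Only (A) matches kg·m·s⁻³·K⁻¹.

(A)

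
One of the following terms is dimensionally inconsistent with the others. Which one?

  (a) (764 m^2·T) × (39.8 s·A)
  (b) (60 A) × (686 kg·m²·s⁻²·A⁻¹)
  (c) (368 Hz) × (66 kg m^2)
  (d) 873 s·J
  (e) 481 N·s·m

Dimensions:
  (a) [kg·m²·s⁻²·A⁻¹] · [s·A] = kg·m²·s⁻¹
  (b) [A] · [kg·m²·s⁻²·A⁻¹] = kg·m²·s⁻²
  (c) [s⁻¹] · [kg·m²] = kg·m²·s⁻¹
  (d) J·s = N·m·s = kg·m²·s⁻¹
  (e) N·m·s = kg·m·s⁻²·m·s = kg·m²·s⁻¹
All reduce to kg·m²·s⁻¹ except (b), which is kg·m²·s⁻².

(b)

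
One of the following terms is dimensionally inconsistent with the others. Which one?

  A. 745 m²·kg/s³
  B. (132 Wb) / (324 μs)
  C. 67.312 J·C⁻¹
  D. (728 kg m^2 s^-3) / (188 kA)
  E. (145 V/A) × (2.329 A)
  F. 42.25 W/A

A.

Expand each in SI base units:
  A. kg·m²·s⁻³
  B. [kg·m²·s⁻²·A⁻¹] / [s] = kg·m²·s⁻³·A⁻¹
  C. J·C⁻¹ = N·m·(s·A)⁻¹ = kg·m²·s⁻³·A⁻¹
  D. [kg·m²·s⁻³] / [A] = kg·m²·s⁻³·A⁻¹
  E. [kg·m²·s⁻³·A⁻²] · [A] = kg·m²·s⁻³·A⁻¹
  F. W·A⁻¹ = J·s⁻¹·A⁻¹ = kg·m²·s⁻³·A⁻¹
All reduce to kg·m²·s⁻³·A⁻¹ except A., which is kg·m²·s⁻³.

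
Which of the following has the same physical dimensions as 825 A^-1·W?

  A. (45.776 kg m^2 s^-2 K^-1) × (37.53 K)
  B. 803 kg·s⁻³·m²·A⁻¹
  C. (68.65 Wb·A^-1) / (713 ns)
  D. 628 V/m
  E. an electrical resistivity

B.

Reference: W·A⁻¹ = J·s⁻¹·A⁻¹ = kg·m²·s⁻³·A⁻¹.
Each option:
  A. [kg·m²·s⁻²·K⁻¹] · [K] = kg·m²·s⁻²
  B. kg·m²·s⁻³·A⁻¹  ← same
  C. [kg·m²·s⁻²·A⁻²] / [s] = kg·m²·s⁻³·A⁻²
  D. V·m⁻¹ = J·C⁻¹·m⁻¹ = kg·m·s⁻³·A⁻¹
  E. [electrical resistivity] = kg·m³·s⁻³·A⁻²
Only B. matches kg·m²·s⁻³·A⁻¹.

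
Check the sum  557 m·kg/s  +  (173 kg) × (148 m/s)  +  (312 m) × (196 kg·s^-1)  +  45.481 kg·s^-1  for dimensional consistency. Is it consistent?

No

In SI base units:
  557 m·kg/s:  kg·m·s⁻¹
  (173 kg) × (148 m/s):  [kg] · [m·s⁻¹] = kg·m·s⁻¹
  (312 m) × (196 kg·s^-1):  [m] · [kg·s⁻¹] = kg·m·s⁻¹
  45.481 kg·s^-1:  kg·s⁻¹
The terms do not share a single dimension (kg·m·s⁻¹ vs kg·s⁻¹).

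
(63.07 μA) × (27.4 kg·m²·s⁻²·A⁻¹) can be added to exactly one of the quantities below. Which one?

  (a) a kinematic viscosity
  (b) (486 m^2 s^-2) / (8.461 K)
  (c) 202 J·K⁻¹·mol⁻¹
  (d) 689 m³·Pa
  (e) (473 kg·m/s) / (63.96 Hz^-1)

Reference: [A] · [kg·m²·s⁻²·A⁻¹] = kg·m²·s⁻².
Each option:
  (a) [kinematic viscosity] = m²·s⁻¹
  (b) [m²·s⁻²] / [K] = m²·s⁻²·K⁻¹
  (c) J·mol⁻¹·K⁻¹ = N·m·mol⁻¹·K⁻¹ = kg·m²·s⁻²·K⁻¹·mol⁻¹
  (d) Pa·m³ = N·m⁻²·m³ = kg·m²·s⁻²  ← same
  (e) [kg·m·s⁻¹] / [s] = kg·m·s⁻²
Only (d) matches kg·m²·s⁻².

(d)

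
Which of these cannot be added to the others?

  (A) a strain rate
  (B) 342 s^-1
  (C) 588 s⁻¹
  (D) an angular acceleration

(D)

Dimensions:
  (A) [strain rate] = s⁻¹
  (B) s⁻¹
  (C) s⁻¹
  (D) [angular acceleration] = s⁻²
All reduce to s⁻¹ except (D), which is s⁻².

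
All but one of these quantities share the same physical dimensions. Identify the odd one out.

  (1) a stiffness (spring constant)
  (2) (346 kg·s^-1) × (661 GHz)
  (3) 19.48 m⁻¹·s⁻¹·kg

(3)

Dimensions:
  (1) [stiffness (spring constant)] = kg·s⁻²
  (2) [kg·s⁻¹] · [s⁻¹] = kg·s⁻²
  (3) kg·m⁻¹·s⁻¹
All reduce to kg·s⁻² except (3), which is kg·m⁻¹·s⁻¹.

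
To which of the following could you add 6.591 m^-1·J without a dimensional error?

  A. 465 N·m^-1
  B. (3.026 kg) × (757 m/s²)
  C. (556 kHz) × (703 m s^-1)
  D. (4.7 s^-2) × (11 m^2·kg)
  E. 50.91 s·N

B.

Reference: J·m⁻¹ = N·m·m⁻¹ = kg·m·s⁻².
Each option:
  A. N·m⁻¹ = kg·m·s⁻²·m⁻¹ = kg·s⁻²
  B. [kg] · [m·s⁻²] = kg·m·s⁻²  ← same
  C. [s⁻¹] · [m·s⁻¹] = m·s⁻²
  D. [s⁻²] · [kg·m²] = kg·m²·s⁻²
  E. N·s = kg·m·s⁻²·s = kg·m·s⁻¹
Only B. matches kg·m·s⁻².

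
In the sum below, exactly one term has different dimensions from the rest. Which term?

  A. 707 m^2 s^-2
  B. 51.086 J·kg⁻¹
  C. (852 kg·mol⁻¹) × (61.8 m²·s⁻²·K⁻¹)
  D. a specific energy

C.

In SI base units:
  A. m²·s⁻²
  B. J·kg⁻¹ = N·m·kg⁻¹ = m²·s⁻²
  C. [kg·mol⁻¹] · [m²·s⁻²·K⁻¹] = kg·m²·s⁻²·K⁻¹·mol⁻¹
  D. [specific energy] = m²·s⁻²
All reduce to m²·s⁻² except C., which is kg·m²·s⁻²·K⁻¹·mol⁻¹.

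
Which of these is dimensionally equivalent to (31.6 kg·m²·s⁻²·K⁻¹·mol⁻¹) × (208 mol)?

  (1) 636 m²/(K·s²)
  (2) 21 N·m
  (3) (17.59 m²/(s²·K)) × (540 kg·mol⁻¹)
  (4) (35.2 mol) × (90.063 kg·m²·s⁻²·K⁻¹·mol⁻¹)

(4)

Reference: [kg·m²·s⁻²·K⁻¹·mol⁻¹] · [mol] = kg·m²·s⁻²·K⁻¹.
Each option:
  (1) m²·s⁻²·K⁻¹
  (2) N·m = kg·m·s⁻²·m = kg·m²·s⁻²
  (3) [m²·s⁻²·K⁻¹] · [kg·mol⁻¹] = kg·m²·s⁻²·K⁻¹·mol⁻¹
  (4) [mol] · [kg·m²·s⁻²·K⁻¹·mol⁻¹] = kg·m²·s⁻²·K⁻¹  ← same
Only (4) matches kg·m²·s⁻²·K⁻¹.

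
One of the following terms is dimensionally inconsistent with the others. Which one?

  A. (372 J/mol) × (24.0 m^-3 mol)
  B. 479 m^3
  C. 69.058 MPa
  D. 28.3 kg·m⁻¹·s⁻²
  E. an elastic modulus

In SI base units:
  A. [kg·m²·s⁻²·mol⁻¹] · [m⁻³·mol] = kg·m⁻¹·s⁻²
  B. m³
  C. Pa = N·m⁻² = kg·m⁻¹·s⁻²
  D. kg·m⁻¹·s⁻²
  E. [elastic modulus] = kg·m⁻¹·s⁻²
All reduce to kg·m⁻¹·s⁻² except B., which is m³.

B.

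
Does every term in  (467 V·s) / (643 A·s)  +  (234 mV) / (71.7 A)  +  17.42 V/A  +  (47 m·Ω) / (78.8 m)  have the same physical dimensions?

Yes

Reduce each to base SI dimensions:
  (467 V·s) / (643 A·s):  [kg·m²·s⁻²·A⁻¹] / [s·A] = kg·m²·s⁻³·A⁻²
  (234 mV) / (71.7 A):  [kg·m²·s⁻³·A⁻¹] / [A] = kg·m²·s⁻³·A⁻²
  17.42 V/A:  V·A⁻¹ = J·C⁻¹·A⁻¹ = kg·m²·s⁻³·A⁻²
  (47 m·Ω) / (78.8 m):  [kg·m³·s⁻³·A⁻²] / [m] = kg·m²·s⁻³·A⁻²
Every term reduces to kg·m²·s⁻³·A⁻².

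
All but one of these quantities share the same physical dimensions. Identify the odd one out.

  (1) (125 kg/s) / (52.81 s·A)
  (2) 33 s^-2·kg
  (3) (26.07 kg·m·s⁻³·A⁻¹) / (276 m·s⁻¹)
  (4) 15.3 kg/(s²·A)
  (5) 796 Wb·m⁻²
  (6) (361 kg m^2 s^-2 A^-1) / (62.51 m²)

(2)

Dimensions:
  (1) [kg·s⁻¹] / [s·A] = kg·s⁻²·A⁻¹
  (2) kg·s⁻²
  (3) [kg·m·s⁻³·A⁻¹] / [m·s⁻¹] = kg·s⁻²·A⁻¹
  (4) kg·s⁻²·A⁻¹
  (5) Wb·m⁻² = V·s·m⁻² = kg·s⁻²·A⁻¹
  (6) [kg·m²·s⁻²·A⁻¹] / [m²] = kg·s⁻²·A⁻¹
All reduce to kg·s⁻²·A⁻¹ except (2), which is kg·s⁻².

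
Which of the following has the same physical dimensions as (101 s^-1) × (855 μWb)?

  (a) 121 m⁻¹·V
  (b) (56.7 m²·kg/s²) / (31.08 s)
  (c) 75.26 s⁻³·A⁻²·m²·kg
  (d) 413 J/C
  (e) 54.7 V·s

(d)

Reference: [s⁻¹] · [kg·m²·s⁻²·A⁻¹] = kg·m²·s⁻³·A⁻¹.
Each option:
  (a) V·m⁻¹ = J·C⁻¹·m⁻¹ = kg·m·s⁻³·A⁻¹
  (b) [kg·m²·s⁻²] / [s] = kg·m²·s⁻³
  (c) kg·m²·s⁻³·A⁻²
  (d) J·C⁻¹ = N·m·(s·A)⁻¹ = kg·m²·s⁻³·A⁻¹  ← same
  (e) V·s = J·C⁻¹·s = kg·m²·s⁻²·A⁻¹
Only (d) matches kg·m²·s⁻³·A⁻¹.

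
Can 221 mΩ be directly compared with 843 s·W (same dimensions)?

Reduce each to base SI dimensions:
  221 mΩ:  Ω = V·A⁻¹ = kg·m²·s⁻³·A⁻²
  843 s·W:  W·s = J·s⁻¹·s = kg·m²·s⁻²
kg·m²·s⁻³·A⁻² ≠ kg·m²·s⁻², so they cannot be added.

No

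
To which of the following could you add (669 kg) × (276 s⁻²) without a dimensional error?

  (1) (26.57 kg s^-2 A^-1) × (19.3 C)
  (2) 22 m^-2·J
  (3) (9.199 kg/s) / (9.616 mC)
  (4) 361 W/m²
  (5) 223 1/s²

(2)

Reference: [kg] · [s⁻²] = kg·s⁻².
Each option:
  (1) [kg·s⁻²·A⁻¹] · [s·A] = kg·s⁻¹
  (2) J·m⁻² = N·m·m⁻² = kg·s⁻²  ← same
  (3) [kg·s⁻¹] / [s·A] = kg·s⁻²·A⁻¹
  (4) W·m⁻² = J·s⁻¹·m⁻² = kg·s⁻³
  (5) s⁻²
Only (2) matches kg·s⁻².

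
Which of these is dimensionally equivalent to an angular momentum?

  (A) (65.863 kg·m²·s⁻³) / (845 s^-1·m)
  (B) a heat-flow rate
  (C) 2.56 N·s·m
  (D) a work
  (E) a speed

(C)

Reference: [angular momentum] = kg·m²·s⁻¹.
Each option:
  (A) [kg·m²·s⁻³] / [m·s⁻¹] = kg·m·s⁻²
  (B) [heat-flow rate] = kg·m²·s⁻³
  (C) N·m·s = kg·m·s⁻²·m·s = kg·m²·s⁻¹  ← same
  (D) [work] = kg·m²·s⁻²
  (E) [speed] = m·s⁻¹
Only (C) matches kg·m²·s⁻¹.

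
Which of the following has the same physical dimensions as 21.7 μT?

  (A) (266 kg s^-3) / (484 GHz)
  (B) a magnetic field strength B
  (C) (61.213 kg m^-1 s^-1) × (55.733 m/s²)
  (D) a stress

Reference: T = Wb·m⁻² = kg·s⁻²·A⁻¹.
Each option:
  (A) [kg·s⁻³] / [s⁻¹] = kg·s⁻²
  (B) [magnetic field strength B] = kg·s⁻²·A⁻¹  ← same
  (C) [kg·m⁻¹·s⁻¹] · [m·s⁻²] = kg·s⁻³
  (D) [stress] = kg·m⁻¹·s⁻²
Only (B) matches kg·s⁻²·A⁻¹.

(B)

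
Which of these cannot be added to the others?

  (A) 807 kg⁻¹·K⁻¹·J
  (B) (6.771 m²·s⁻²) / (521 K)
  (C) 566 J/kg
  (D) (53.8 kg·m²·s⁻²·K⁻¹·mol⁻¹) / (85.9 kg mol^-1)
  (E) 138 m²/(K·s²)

(C)

Work out the base dimensions of each:
  (A) J·kg⁻¹·K⁻¹ = N·m·kg⁻¹·K⁻¹ = m²·s⁻²·K⁻¹
  (B) [m²·s⁻²] / [K] = m²·s⁻²·K⁻¹
  (C) J·kg⁻¹ = N·m·kg⁻¹ = m²·s⁻²
  (D) [kg·m²·s⁻²·K⁻¹·mol⁻¹] / [kg·mol⁻¹] = m²·s⁻²·K⁻¹
  (E) m²·s⁻²·K⁻¹
All reduce to m²·s⁻²·K⁻¹ except (C), which is m²·s⁻².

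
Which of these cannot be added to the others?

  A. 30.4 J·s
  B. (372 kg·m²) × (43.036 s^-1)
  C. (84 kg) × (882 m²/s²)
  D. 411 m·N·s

C.

In SI base units:
  A. J·s = N·m·s = kg·m²·s⁻¹
  B. [kg·m²] · [s⁻¹] = kg·m²·s⁻¹
  C. [kg] · [m²·s⁻²] = kg·m²·s⁻²
  D. N·m·s = kg·m·s⁻²·m·s = kg·m²·s⁻¹
All reduce to kg·m²·s⁻¹ except C., which is kg·m²·s⁻².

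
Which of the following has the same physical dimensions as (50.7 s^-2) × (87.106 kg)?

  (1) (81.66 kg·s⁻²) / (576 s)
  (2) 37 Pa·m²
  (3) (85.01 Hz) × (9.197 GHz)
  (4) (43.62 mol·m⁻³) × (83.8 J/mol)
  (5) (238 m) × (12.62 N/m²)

(5)

Reference: [s⁻²] · [kg] = kg·s⁻².
Each option:
  (1) [kg·s⁻²] / [s] = kg·s⁻³
  (2) Pa·m² = N·m⁻²·m² = kg·m·s⁻²
  (3) [s⁻¹] · [s⁻¹] = s⁻²
  (4) [m⁻³·mol] · [kg·m²·s⁻²·mol⁻¹] = kg·m⁻¹·s⁻²
  (5) [m] · [kg·m⁻¹·s⁻²] = kg·s⁻²  ← same
Only (5) matches kg·s⁻².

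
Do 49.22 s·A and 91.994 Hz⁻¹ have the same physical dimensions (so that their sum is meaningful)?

No

Work out the base dimensions of each:
  49.22 s·A:  A·s = s·A
  91.994 Hz⁻¹:  Hz⁻¹ = (s⁻¹)⁻¹ = s
s·A ≠ s, so they cannot be added.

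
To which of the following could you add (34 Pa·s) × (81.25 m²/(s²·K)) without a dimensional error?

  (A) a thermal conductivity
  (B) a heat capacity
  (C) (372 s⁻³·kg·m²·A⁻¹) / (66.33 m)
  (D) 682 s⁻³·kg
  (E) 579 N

Reference: [kg·m⁻¹·s⁻¹] · [m²·s⁻²·K⁻¹] = kg·m·s⁻³·K⁻¹.
Each option:
  (A) [thermal conductivity] = kg·m·s⁻³·K⁻¹  ← same
  (B) [heat capacity] = kg·m²·s⁻²·K⁻¹
  (C) [kg·m²·s⁻³·A⁻¹] / [m] = kg·m·s⁻³·A⁻¹
  (D) kg·s⁻³
  (E) N = kg·m·s⁻²
Only (A) matches kg·m·s⁻³·K⁻¹.

(A)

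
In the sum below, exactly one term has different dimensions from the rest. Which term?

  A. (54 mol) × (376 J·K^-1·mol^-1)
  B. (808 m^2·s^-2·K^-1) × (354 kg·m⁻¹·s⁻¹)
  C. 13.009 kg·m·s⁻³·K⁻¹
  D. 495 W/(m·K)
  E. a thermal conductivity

In SI base units:
  A. [mol] · [kg·m²·s⁻²·K⁻¹·mol⁻¹] = kg·m²·s⁻²·K⁻¹
  B. [m²·s⁻²·K⁻¹] · [kg·m⁻¹·s⁻¹] = kg·m·s⁻³·K⁻¹
  C. kg·m·s⁻³·K⁻¹
  D. W·m⁻¹·K⁻¹ = J·s⁻¹·m⁻¹·K⁻¹ = kg·m·s⁻³·K⁻¹
  E. [thermal conductivity] = kg·m·s⁻³·K⁻¹
All reduce to kg·m·s⁻³·K⁻¹ except A., which is kg·m²·s⁻²·K⁻¹.

A.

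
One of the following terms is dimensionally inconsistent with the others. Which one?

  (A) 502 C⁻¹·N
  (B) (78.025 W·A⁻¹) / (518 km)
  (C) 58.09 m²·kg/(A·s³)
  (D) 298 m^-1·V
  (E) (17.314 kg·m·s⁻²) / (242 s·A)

(C)

In SI base units:
  (A) N·C⁻¹ = kg·m·s⁻²·(s·A)⁻¹ = kg·m·s⁻³·A⁻¹
  (B) [kg·m²·s⁻³·A⁻¹] / [m] = kg·m·s⁻³·A⁻¹
  (C) kg·m²·s⁻³·A⁻¹
  (D) V·m⁻¹ = J·C⁻¹·m⁻¹ = kg·m·s⁻³·A⁻¹
  (E) [kg·m·s⁻²] / [s·A] = kg·m·s⁻³·A⁻¹
All reduce to kg·m·s⁻³·A⁻¹ except (C), which is kg·m²·s⁻³·A⁻¹.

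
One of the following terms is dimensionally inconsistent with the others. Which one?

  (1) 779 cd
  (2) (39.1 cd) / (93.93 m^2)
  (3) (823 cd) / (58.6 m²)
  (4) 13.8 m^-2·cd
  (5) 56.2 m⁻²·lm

In SI base units:
  (1) cd
  (2) [cd] / [m²] = m⁻²·cd
  (3) [cd] / [m²] = m⁻²·cd
  (4) cd·m⁻² = m⁻²·cd
  (5) lm·m⁻² = cd·m⁻² = m⁻²·cd
All reduce to m⁻²·cd except (1), which is cd.

(1)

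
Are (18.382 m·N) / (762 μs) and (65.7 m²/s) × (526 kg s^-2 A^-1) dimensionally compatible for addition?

No

Work out the base dimensions of each:
  (18.382 m·N) / (762 μs):  [kg·m²·s⁻²] / [s] = kg·m²·s⁻³
  (65.7 m²/s) × (526 kg s^-2 A^-1):  [m²·s⁻¹] · [kg·s⁻²·A⁻¹] = kg·m²·s⁻³·A⁻¹
kg·m²·s⁻³ ≠ kg·m²·s⁻³·A⁻¹, so they cannot be added.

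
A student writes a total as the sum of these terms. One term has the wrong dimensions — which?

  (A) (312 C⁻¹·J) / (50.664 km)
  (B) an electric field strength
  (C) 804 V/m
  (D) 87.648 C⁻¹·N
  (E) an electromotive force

Reduce each to base SI dimensions:
  (A) [kg·m²·s⁻³·A⁻¹] / [m] = kg·m·s⁻³·A⁻¹
  (B) [electric field strength] = kg·m·s⁻³·A⁻¹
  (C) V·m⁻¹ = J·C⁻¹·m⁻¹ = kg·m·s⁻³·A⁻¹
  (D) N·C⁻¹ = kg·m·s⁻²·(s·A)⁻¹ = kg·m·s⁻³·A⁻¹
  (E) [electromotive force] = kg·m²·s⁻³·A⁻¹
All reduce to kg·m·s⁻³·A⁻¹ except (E), which is kg·m²·s⁻³·A⁻¹.

(E)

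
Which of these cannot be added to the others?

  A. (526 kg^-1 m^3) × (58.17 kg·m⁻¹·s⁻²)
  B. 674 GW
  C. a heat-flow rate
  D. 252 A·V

A.

Expand each in SI base units:
  A. [kg⁻¹·m³] · [kg·m⁻¹·s⁻²] = m²·s⁻²
  B. W = J·s⁻¹ = kg·m²·s⁻³
  C. [heat-flow rate] = kg·m²·s⁻³
  D. V·A = J·C⁻¹·A = kg·m²·s⁻³
All reduce to kg·m²·s⁻³ except A., which is m²·s⁻².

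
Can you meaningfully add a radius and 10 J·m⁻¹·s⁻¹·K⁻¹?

No

Expand each in SI base units:
  a radius:  [radius] = m
  10 J·m⁻¹·s⁻¹·K⁻¹:  J·s⁻¹·m⁻¹·K⁻¹ = N·m·s⁻¹·m⁻¹·K⁻¹ = kg·m·s⁻³·K⁻¹
m ≠ kg·m·s⁻³·K⁻¹, so they cannot be added.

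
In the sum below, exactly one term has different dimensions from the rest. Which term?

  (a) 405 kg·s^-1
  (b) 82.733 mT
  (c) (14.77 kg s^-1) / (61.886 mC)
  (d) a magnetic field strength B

Expand each in SI base units:
  (a) kg·s⁻¹
  (b) T = Wb·m⁻² = kg·s⁻²·A⁻¹
  (c) [kg·s⁻¹] / [s·A] = kg·s⁻²·A⁻¹
  (d) [magnetic field strength B] = kg·s⁻²·A⁻¹
All reduce to kg·s⁻²·A⁻¹ except (a), which is kg·s⁻¹.

(a)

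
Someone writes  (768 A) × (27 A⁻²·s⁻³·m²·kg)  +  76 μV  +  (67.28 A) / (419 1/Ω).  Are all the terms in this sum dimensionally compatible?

In SI base units:
  (768 A) × (27 A⁻²·s⁻³·m²·kg):  [A] · [kg·m²·s⁻³·A⁻²] = kg·m²·s⁻³·A⁻¹
  76 μV:  V = J·C⁻¹ = kg·m²·s⁻³·A⁻¹
  (67.28 A) / (419 1/Ω):  [A] / [kg⁻¹·m⁻²·s³·A²] = kg·m²·s⁻³·A⁻¹
Every term reduces to kg·m²·s⁻³·A⁻¹.

Yes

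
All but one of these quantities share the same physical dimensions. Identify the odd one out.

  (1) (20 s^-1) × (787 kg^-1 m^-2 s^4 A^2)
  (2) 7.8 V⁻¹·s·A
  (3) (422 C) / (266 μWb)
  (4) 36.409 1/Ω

(2)

Work out the base dimensions of each:
  (1) [s⁻¹] · [kg⁻¹·m⁻²·s⁴·A²] = kg⁻¹·m⁻²·s³·A²
  (2) A·s·V⁻¹ = A·s·(J·C⁻¹)⁻¹ = kg⁻¹·m⁻²·s⁴·A²
  (3) [s·A] / [kg·m²·s⁻²·A⁻¹] = kg⁻¹·m⁻²·s³·A²
  (4) Ω⁻¹ = (V·A⁻¹)⁻¹ = kg⁻¹·m⁻²·s³·A²
All reduce to kg⁻¹·m⁻²·s³·A² except (2), which is kg⁻¹·m⁻²·s⁴·A².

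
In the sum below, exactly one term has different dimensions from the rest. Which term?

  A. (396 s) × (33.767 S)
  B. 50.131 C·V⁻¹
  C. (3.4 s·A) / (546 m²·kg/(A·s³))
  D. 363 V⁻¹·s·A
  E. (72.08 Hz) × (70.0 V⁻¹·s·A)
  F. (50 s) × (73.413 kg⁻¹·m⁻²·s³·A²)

E.

Work out the base dimensions of each:
  A. [s] · [kg⁻¹·m⁻²·s³·A²] = kg⁻¹·m⁻²·s⁴·A²
  B. C·V⁻¹ = s·A·(J·C⁻¹)⁻¹ = kg⁻¹·m⁻²·s⁴·A²
  C. [s·A] / [kg·m²·s⁻³·A⁻¹] = kg⁻¹·m⁻²·s⁴·A²
  D. A·s·V⁻¹ = A·s·(J·C⁻¹)⁻¹ = kg⁻¹·m⁻²·s⁴·A²
  E. [s⁻¹] · [kg⁻¹·m⁻²·s⁴·A²] = kg⁻¹·m⁻²·s³·A²
  F. [s] · [kg⁻¹·m⁻²·s³·A²] = kg⁻¹·m⁻²·s⁴·A²
All reduce to kg⁻¹·m⁻²·s⁴·A² except E., which is kg⁻¹·m⁻²·s³·A².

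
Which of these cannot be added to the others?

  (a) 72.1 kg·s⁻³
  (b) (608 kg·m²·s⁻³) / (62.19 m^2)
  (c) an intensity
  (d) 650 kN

Work out the base dimensions of each:
  (a) kg·s⁻³
  (b) [kg·m²·s⁻³] / [m²] = kg·s⁻³
  (c) [intensity] = kg·s⁻³
  (d) N = kg·m·s⁻²
All reduce to kg·s⁻³ except (d), which is kg·m·s⁻².

(d)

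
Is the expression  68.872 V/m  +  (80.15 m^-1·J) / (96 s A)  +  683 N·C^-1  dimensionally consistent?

Yes

Work out the base dimensions of each:
  68.872 V/m:  V·m⁻¹ = J·C⁻¹·m⁻¹ = kg·m·s⁻³·A⁻¹
  (80.15 m^-1·J) / (96 s A):  [kg·m·s⁻²] / [s·A] = kg·m·s⁻³·A⁻¹
  683 N·C^-1:  N·C⁻¹ = kg·m·s⁻²·(s·A)⁻¹ = kg·m·s⁻³·A⁻¹
Every term reduces to kg·m·s⁻³·A⁻¹.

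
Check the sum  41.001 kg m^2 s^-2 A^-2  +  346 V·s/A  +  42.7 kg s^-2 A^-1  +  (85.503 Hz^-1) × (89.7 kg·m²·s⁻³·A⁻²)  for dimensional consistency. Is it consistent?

No

Expand each in SI base units:
  41.001 kg m^2 s^-2 A^-2:  kg·m²·s⁻²·A⁻²
  346 V·s/A:  V·s·A⁻¹ = J·C⁻¹·s·A⁻¹ = kg·m²·s⁻²·A⁻²
  42.7 kg s^-2 A^-1:  kg·s⁻²·A⁻¹
  (85.503 Hz^-1) × (89.7 kg·m²·s⁻³·A⁻²):  [s] · [kg·m²·s⁻³·A⁻²] = kg·m²·s⁻²·A⁻²
The terms do not share a single dimension (kg·m²·s⁻²·A⁻² vs kg·s⁻²·A⁻¹).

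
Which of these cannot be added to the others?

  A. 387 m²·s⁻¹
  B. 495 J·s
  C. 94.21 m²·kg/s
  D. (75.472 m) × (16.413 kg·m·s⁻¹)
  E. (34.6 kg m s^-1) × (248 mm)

Work out the base dimensions of each:
  A. m²·s⁻¹
  B. J·s = N·m·s = kg·m²·s⁻¹
  C. kg·m²·s⁻¹
  D. [m] · [kg·m·s⁻¹] = kg·m²·s⁻¹
  E. [kg·m·s⁻¹] · [m] = kg·m²·s⁻¹
All reduce to kg·m²·s⁻¹ except A., which is m²·s⁻¹.

A.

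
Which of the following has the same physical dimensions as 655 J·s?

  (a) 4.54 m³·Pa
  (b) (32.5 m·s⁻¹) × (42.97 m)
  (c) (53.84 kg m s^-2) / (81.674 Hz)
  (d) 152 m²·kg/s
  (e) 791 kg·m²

(d)

Reference: J·s = N·m·s = kg·m²·s⁻¹.
Each option:
  (a) Pa·m³ = N·m⁻²·m³ = kg·m²·s⁻²
  (b) [m·s⁻¹] · [m] = m²·s⁻¹
  (c) [kg·m·s⁻²] / [s⁻¹] = kg·m·s⁻¹
  (d) kg·m²·s⁻¹  ← same
  (e) kg·m²
Only (d) matches kg·m²·s⁻¹.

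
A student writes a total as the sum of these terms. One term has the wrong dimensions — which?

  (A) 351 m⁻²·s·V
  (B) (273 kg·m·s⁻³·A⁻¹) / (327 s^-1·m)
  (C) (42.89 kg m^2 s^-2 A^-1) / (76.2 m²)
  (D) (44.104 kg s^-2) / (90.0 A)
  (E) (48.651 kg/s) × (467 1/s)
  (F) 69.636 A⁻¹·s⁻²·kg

Dimensions:
  (A) V·s·m⁻² = J·C⁻¹·s·m⁻² = kg·s⁻²·A⁻¹
  (B) [kg·m·s⁻³·A⁻¹] / [m·s⁻¹] = kg·s⁻²·A⁻¹
  (C) [kg·m²·s⁻²·A⁻¹] / [m²] = kg·s⁻²·A⁻¹
  (D) [kg·s⁻²] / [A] = kg·s⁻²·A⁻¹
  (E) [kg·s⁻¹] · [s⁻¹] = kg·s⁻²
  (F) kg·s⁻²·A⁻¹
All reduce to kg·s⁻²·A⁻¹ except (E), which is kg·s⁻².

(E)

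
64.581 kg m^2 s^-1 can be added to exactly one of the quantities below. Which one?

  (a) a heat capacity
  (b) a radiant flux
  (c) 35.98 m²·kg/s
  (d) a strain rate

(c)

Reference: kg·m²·s⁻¹.
Each option:
  (a) [heat capacity] = kg·m²·s⁻²·K⁻¹
  (b) [radiant flux] = kg·m²·s⁻³
  (c) kg·m²·s⁻¹  ← same
  (d) [strain rate] = s⁻¹
Only (c) matches kg·m²·s⁻¹.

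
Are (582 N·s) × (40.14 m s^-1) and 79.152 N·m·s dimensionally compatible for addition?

Dimensions:
  (582 N·s) × (40.14 m s^-1):  [kg·m·s⁻¹] · [m·s⁻¹] = kg·m²·s⁻²
  79.152 N·m·s:  N·m·s = kg·m·s⁻²·m·s = kg·m²·s⁻¹
kg·m²·s⁻² ≠ kg·m²·s⁻¹, so they cannot be added.

No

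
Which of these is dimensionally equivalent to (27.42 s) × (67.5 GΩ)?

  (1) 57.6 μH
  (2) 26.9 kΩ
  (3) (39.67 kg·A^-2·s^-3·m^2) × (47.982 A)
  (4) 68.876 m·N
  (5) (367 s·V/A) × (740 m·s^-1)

Reference: [s] · [kg·m²·s⁻³·A⁻²] = kg·m²·s⁻²·A⁻².
Each option:
  (1) H = V·s·A⁻¹ = kg·m²·s⁻²·A⁻²  ← same
  (2) Ω = V·A⁻¹ = kg·m²·s⁻³·A⁻²
  (3) [kg·m²·s⁻³·A⁻²] · [A] = kg·m²·s⁻³·A⁻¹
  (4) N·m = kg·m·s⁻²·m = kg·m²·s⁻²
  (5) [kg·m²·s⁻²·A⁻²] · [m·s⁻¹] = kg·m³·s⁻³·A⁻²
Only (1) matches kg·m²·s⁻²·A⁻².

(1)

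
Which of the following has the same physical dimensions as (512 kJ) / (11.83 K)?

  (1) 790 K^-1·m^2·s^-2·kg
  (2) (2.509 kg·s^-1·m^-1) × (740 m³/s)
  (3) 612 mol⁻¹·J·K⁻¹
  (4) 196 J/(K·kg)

Reference: [kg·m²·s⁻²] / [K] = kg·m²·s⁻²·K⁻¹.
Each option:
  (1) kg·m²·s⁻²·K⁻¹  ← same
  (2) [kg·m⁻¹·s⁻¹] · [m³·s⁻¹] = kg·m²·s⁻²
  (3) J·mol⁻¹·K⁻¹ = N·m·mol⁻¹·K⁻¹ = kg·m²·s⁻²·K⁻¹·mol⁻¹
  (4) J·kg⁻¹·K⁻¹ = N·m·kg⁻¹·K⁻¹ = m²·s⁻²·K⁻¹
Only (1) matches kg·m²·s⁻²·K⁻¹.

(1)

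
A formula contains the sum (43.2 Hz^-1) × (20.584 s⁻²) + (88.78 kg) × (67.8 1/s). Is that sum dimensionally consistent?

No

Dimensions:
  (43.2 Hz^-1) × (20.584 s⁻²):  [s] · [s⁻²] = s⁻¹
  (88.78 kg) × (67.8 1/s):  [kg] · [s⁻¹] = kg·s⁻¹
s⁻¹ ≠ kg·s⁻¹, so they cannot be added.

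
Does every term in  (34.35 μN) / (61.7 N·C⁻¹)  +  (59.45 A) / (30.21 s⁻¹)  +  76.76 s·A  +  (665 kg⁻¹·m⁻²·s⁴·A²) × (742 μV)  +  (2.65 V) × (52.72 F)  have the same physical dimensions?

Yes

Work out the base dimensions of each:
  (34.35 μN) / (61.7 N·C⁻¹):  [kg·m·s⁻²] / [kg·m·s⁻³·A⁻¹] = s·A
  (59.45 A) / (30.21 s⁻¹):  [A] / [s⁻¹] = s·A
  76.76 s·A:  A·s = s·A
  (665 kg⁻¹·m⁻²·s⁴·A²) × (742 μV):  [kg⁻¹·m⁻²·s⁴·A²] · [kg·m²·s⁻³·A⁻¹] = s·A
  (2.65 V) × (52.72 F):  [kg·m²·s⁻³·A⁻¹] · [kg⁻¹·m⁻²·s⁴·A²] = s·A
Every term reduces to s·A.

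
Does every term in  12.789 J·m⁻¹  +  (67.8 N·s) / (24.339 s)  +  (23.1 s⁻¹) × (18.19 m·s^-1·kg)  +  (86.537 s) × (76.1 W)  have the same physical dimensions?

No

Work out the base dimensions of each:
  12.789 J·m⁻¹:  J·m⁻¹ = N·m·m⁻¹ = kg·m·s⁻²
  (67.8 N·s) / (24.339 s):  [kg·m·s⁻¹] / [s] = kg·m·s⁻²
  (23.1 s⁻¹) × (18.19 m·s^-1·kg):  [s⁻¹] · [kg·m·s⁻¹] = kg·m·s⁻²
  (86.537 s) × (76.1 W):  [s] · [kg·m²·s⁻³] = kg·m²·s⁻²
The terms do not share a single dimension (kg·m²·s⁻² vs kg·m·s⁻²).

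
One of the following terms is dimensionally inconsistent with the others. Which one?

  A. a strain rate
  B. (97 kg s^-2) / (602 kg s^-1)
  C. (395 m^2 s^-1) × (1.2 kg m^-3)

Work out the base dimensions of each:
  A. [strain rate] = s⁻¹
  B. [kg·s⁻²] / [kg·s⁻¹] = s⁻¹
  C. [m²·s⁻¹] · [kg·m⁻³] = kg·m⁻¹·s⁻¹
All reduce to s⁻¹ except C., which is kg·m⁻¹·s⁻¹.

C.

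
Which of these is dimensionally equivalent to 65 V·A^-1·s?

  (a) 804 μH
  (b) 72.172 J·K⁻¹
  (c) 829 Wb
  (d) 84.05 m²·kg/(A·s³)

Reference: V·s·A⁻¹ = J·C⁻¹·s·A⁻¹ = kg·m²·s⁻²·A⁻².
Each option:
  (a) H = V·s·A⁻¹ = kg·m²·s⁻²·A⁻²  ← same
  (b) J·K⁻¹ = N·m·K⁻¹ = kg·m²·s⁻²·K⁻¹
  (c) Wb = V·s = kg·m²·s⁻²·A⁻¹
  (d) kg·m²·s⁻³·A⁻¹
Only (a) matches kg·m²·s⁻²·A⁻².

(a)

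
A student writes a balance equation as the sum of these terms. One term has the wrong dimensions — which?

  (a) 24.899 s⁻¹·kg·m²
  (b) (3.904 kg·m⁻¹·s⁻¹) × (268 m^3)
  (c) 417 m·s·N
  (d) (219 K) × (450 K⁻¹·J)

Dimensions:
  (a) kg·m²·s⁻¹
  (b) [kg·m⁻¹·s⁻¹] · [m³] = kg·m²·s⁻¹
  (c) N·m·s = kg·m·s⁻²·m·s = kg·m²·s⁻¹
  (d) [K] · [kg·m²·s⁻²·K⁻¹] = kg·m²·s⁻²
All reduce to kg·m²·s⁻¹ except (d), which is kg·m²·s⁻².

(d)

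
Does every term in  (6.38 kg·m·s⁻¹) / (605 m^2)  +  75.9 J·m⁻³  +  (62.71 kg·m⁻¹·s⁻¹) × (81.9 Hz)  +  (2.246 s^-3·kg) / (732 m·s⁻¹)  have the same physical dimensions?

No

Work out the base dimensions of each:
  (6.38 kg·m·s⁻¹) / (605 m^2):  [kg·m·s⁻¹] / [m²] = kg·m⁻¹·s⁻¹
  75.9 J·m⁻³:  J·m⁻³ = N·m·m⁻³ = kg·m⁻¹·s⁻²
  (62.71 kg·m⁻¹·s⁻¹) × (81.9 Hz):  [kg·m⁻¹·s⁻¹] · [s⁻¹] = kg·m⁻¹·s⁻²
  (2.246 s^-3·kg) / (732 m·s⁻¹):  [kg·s⁻³] / [m·s⁻¹] = kg·m⁻¹·s⁻²
The terms do not share a single dimension (kg·m⁻¹·s⁻² vs kg·m⁻¹·s⁻¹).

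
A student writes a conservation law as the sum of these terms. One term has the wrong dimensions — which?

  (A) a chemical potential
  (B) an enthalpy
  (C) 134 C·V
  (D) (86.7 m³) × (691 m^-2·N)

Work out the base dimensions of each:
  (A) [chemical potential] = kg·m²·s⁻²·mol⁻¹
  (B) [enthalpy] = kg·m²·s⁻²
  (C) C·V = s·A·J·C⁻¹ = kg·m²·s⁻²
  (D) [m³] · [kg·m⁻¹·s⁻²] = kg·m²·s⁻²
All reduce to kg·m²·s⁻² except (A), which is kg·m²·s⁻²·mol⁻¹.

(A)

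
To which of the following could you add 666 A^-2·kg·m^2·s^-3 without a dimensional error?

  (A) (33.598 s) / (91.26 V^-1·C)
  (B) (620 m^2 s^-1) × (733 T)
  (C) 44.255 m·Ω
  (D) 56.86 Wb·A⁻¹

Reference: kg·m²·s⁻³·A⁻².
Each option:
  (A) [s] / [kg⁻¹·m⁻²·s⁴·A²] = kg·m²·s⁻³·A⁻²  ← same
  (B) [m²·s⁻¹] · [kg·s⁻²·A⁻¹] = kg·m²·s⁻³·A⁻¹
  (C) Ω·m = V·A⁻¹·m = kg·m³·s⁻³·A⁻²
  (D) Wb·A⁻¹ = V·s·A⁻¹ = kg·m²·s⁻²·A⁻²
Only (A) matches kg·m²·s⁻³·A⁻².

(A)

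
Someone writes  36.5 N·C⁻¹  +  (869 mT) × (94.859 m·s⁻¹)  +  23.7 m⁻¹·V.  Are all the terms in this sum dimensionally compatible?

Yes

Work out the base dimensions of each:
  36.5 N·C⁻¹:  N·C⁻¹ = kg·m·s⁻²·(s·A)⁻¹ = kg·m·s⁻³·A⁻¹
  (869 mT) × (94.859 m·s⁻¹):  [kg·s⁻²·A⁻¹] · [m·s⁻¹] = kg·m·s⁻³·A⁻¹
  23.7 m⁻¹·V:  V·m⁻¹ = J·C⁻¹·m⁻¹ = kg·m·s⁻³·A⁻¹
Every term reduces to kg·m·s⁻³·A⁻¹.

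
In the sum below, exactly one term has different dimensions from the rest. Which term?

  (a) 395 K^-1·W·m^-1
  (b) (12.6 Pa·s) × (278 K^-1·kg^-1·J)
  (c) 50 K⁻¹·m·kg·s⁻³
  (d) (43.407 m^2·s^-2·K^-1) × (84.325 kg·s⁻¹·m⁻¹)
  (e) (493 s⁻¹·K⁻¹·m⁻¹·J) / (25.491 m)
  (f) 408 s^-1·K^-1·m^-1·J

Reduce each to base SI dimensions:
  (a) W·m⁻¹·K⁻¹ = J·s⁻¹·m⁻¹·K⁻¹ = kg·m·s⁻³·K⁻¹
  (b) [kg·m⁻¹·s⁻¹] · [m²·s⁻²·K⁻¹] = kg·m·s⁻³·K⁻¹
  (c) kg·m·s⁻³·K⁻¹
  (d) [m²·s⁻²·K⁻¹] · [kg·m⁻¹·s⁻¹] = kg·m·s⁻³·K⁻¹
  (e) [kg·m·s⁻³·K⁻¹] / [m] = kg·s⁻³·K⁻¹
  (f) J·s⁻¹·m⁻¹·K⁻¹ = N·m·s⁻¹·m⁻¹·K⁻¹ = kg·m·s⁻³·K⁻¹
All reduce to kg·m·s⁻³·K⁻¹ except (e), which is kg·s⁻³·K⁻¹.

(e)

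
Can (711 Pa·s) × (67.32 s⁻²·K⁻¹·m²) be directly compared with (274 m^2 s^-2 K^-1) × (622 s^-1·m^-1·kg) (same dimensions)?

Work out the base dimensions of each:
  (711 Pa·s) × (67.32 s⁻²·K⁻¹·m²):  [kg·m⁻¹·s⁻¹] · [m²·s⁻²·K⁻¹] = kg·m·s⁻³·K⁻¹
  (274 m^2 s^-2 K^-1) × (622 s^-1·m^-1·kg):  [m²·s⁻²·K⁻¹] · [kg·m⁻¹·s⁻¹] = kg·m·s⁻³·K⁻¹
Both are kg·m·s⁻³·K⁻¹, so they have the same dimensions and can be added.

Yes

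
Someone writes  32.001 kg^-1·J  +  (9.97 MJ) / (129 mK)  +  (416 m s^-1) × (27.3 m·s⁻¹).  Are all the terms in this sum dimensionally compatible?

Reduce each to base SI dimensions:
  32.001 kg^-1·J:  J·kg⁻¹ = N·m·kg⁻¹ = m²·s⁻²
  (9.97 MJ) / (129 mK):  [kg·m²·s⁻²] / [K] = kg·m²·s⁻²·K⁻¹
  (416 m s^-1) × (27.3 m·s⁻¹):  [m·s⁻¹] · [m·s⁻¹] = m²·s⁻²
The terms do not share a single dimension (kg·m²·s⁻²·K⁻¹ vs m²·s⁻²).

No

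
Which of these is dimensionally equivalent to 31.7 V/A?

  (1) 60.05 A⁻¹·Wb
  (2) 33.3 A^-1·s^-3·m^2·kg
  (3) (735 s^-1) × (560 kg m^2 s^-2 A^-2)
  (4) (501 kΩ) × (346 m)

(3)

Reference: V·A⁻¹ = J·C⁻¹·A⁻¹ = kg·m²·s⁻³·A⁻².
Each option:
  (1) Wb·A⁻¹ = V·s·A⁻¹ = kg·m²·s⁻²·A⁻²
  (2) kg·m²·s⁻³·A⁻¹
  (3) [s⁻¹] · [kg·m²·s⁻²·A⁻²] = kg·m²·s⁻³·A⁻²  ← same
  (4) [kg·m²·s⁻³·A⁻²] · [m] = kg·m³·s⁻³·A⁻²
Only (3) matches kg·m²·s⁻³·A⁻².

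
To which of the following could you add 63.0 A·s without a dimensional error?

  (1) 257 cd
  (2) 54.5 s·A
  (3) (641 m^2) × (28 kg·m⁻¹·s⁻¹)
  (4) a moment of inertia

(2)

Reference: A·s = s·A.
Each option:
  (1) cd
  (2) s·A  ← same
  (3) [m²] · [kg·m⁻¹·s⁻¹] = kg·m·s⁻¹
  (4) [moment of inertia] = kg·m²
Only (2) matches s·A.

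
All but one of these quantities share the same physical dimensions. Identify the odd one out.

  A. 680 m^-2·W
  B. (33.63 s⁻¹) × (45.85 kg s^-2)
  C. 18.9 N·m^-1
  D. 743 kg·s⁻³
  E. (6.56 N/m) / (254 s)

C.

Dimensions:
  A. W·m⁻² = J·s⁻¹·m⁻² = kg·s⁻³
  B. [s⁻¹] · [kg·s⁻²] = kg·s⁻³
  C. N·m⁻¹ = kg·m·s⁻²·m⁻¹ = kg·s⁻²
  D. kg·s⁻³
  E. [kg·s⁻²] / [s] = kg·s⁻³
All reduce to kg·s⁻³ except C., which is kg·s⁻².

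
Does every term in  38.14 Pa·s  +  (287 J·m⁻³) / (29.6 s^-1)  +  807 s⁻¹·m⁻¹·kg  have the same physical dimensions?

Yes

Dimensions:
  38.14 Pa·s:  Pa·s = N·m⁻²·s = kg·m⁻¹·s⁻¹
  (287 J·m⁻³) / (29.6 s^-1):  [kg·m⁻¹·s⁻²] / [s⁻¹] = kg·m⁻¹·s⁻¹
  807 s⁻¹·m⁻¹·kg:  kg·m⁻¹·s⁻¹
Every term reduces to kg·m⁻¹·s⁻¹.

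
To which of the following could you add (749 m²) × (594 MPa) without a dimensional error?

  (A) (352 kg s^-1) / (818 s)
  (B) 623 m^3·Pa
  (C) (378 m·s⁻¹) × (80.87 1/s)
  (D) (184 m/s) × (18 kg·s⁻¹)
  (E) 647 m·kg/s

(D)

Reference: [m²] · [kg·m⁻¹·s⁻²] = kg·m·s⁻².
Each option:
  (A) [kg·s⁻¹] / [s] = kg·s⁻²
  (B) Pa·m³ = N·m⁻²·m³ = kg·m²·s⁻²
  (C) [m·s⁻¹] · [s⁻¹] = m·s⁻²
  (D) [m·s⁻¹] · [kg·s⁻¹] = kg·m·s⁻²  ← same
  (E) kg·m·s⁻¹
Only (D) matches kg·m·s⁻².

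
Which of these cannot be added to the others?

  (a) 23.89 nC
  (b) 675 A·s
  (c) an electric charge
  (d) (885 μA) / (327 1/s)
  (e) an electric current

(e)

Reduce each to base SI dimensions:
  (a) C = s·A
  (b) A·s = s·A
  (c) [electric charge] = s·A
  (d) [A] / [s⁻¹] = s·A
  (e) [electric current] = A
All reduce to s·A except (e), which is A.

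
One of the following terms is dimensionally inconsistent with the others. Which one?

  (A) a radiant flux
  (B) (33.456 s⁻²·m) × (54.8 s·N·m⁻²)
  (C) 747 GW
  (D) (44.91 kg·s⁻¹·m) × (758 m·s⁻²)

(B)

In SI base units:
  (A) [radiant flux] = kg·m²·s⁻³
  (B) [m·s⁻²] · [kg·m⁻¹·s⁻¹] = kg·s⁻³
  (C) W = J·s⁻¹ = kg·m²·s⁻³
  (D) [kg·m·s⁻¹] · [m·s⁻²] = kg·m²·s⁻³
All reduce to kg·m²·s⁻³ except (B), which is kg·s⁻³.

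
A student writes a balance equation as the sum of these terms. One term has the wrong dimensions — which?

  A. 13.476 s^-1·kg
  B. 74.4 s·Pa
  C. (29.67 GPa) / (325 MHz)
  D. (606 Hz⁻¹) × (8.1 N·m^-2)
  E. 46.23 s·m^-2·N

In SI base units:
  A. kg·s⁻¹
  B. Pa·s = N·m⁻²·s = kg·m⁻¹·s⁻¹
  C. [kg·m⁻¹·s⁻²] / [s⁻¹] = kg·m⁻¹·s⁻¹
  D. [s] · [kg·m⁻¹·s⁻²] = kg·m⁻¹·s⁻¹
  E. N·s·m⁻² = kg·m·s⁻²·s·m⁻² = kg·m⁻¹·s⁻¹
All reduce to kg·m⁻¹·s⁻¹ except A., which is kg·s⁻¹.

A.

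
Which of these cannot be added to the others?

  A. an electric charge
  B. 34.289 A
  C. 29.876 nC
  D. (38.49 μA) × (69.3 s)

B.

Dimensions:
  A. [electric charge] = s·A
  B. A
  C. C = s·A
  D. [A] · [s] = s·A
All reduce to s·A except B., which is A.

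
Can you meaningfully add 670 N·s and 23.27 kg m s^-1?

Yes

Expand each in SI base units:
  670 N·s:  N·s = kg·m·s⁻²·s = kg·m·s⁻¹
  23.27 kg m s^-1:  kg·m·s⁻¹
Both are kg·m·s⁻¹, so they have the same dimensions and can be added.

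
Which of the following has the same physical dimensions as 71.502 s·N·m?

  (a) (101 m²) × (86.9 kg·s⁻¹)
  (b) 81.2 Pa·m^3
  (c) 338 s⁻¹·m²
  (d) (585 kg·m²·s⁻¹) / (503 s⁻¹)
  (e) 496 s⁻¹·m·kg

Reference: N·m·s = kg·m·s⁻²·m·s = kg·m²·s⁻¹.
Each option:
  (a) [m²] · [kg·s⁻¹] = kg·m²·s⁻¹  ← same
  (b) Pa·m³ = N·m⁻²·m³ = kg·m²·s⁻²
  (c) m²·s⁻¹
  (d) [kg·m²·s⁻¹] / [s⁻¹] = kg·m²
  (e) kg·m·s⁻¹
Only (a) matches kg·m²·s⁻¹.

(a)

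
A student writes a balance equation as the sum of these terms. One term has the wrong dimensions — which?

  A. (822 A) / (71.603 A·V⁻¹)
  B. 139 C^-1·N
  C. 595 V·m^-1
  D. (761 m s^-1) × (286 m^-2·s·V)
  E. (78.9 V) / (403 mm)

A.

In SI base units:
  A. [A] / [kg⁻¹·m⁻²·s³·A²] = kg·m²·s⁻³·A⁻¹
  B. N·C⁻¹ = kg·m·s⁻²·(s·A)⁻¹ = kg·m·s⁻³·A⁻¹
  C. V·m⁻¹ = J·C⁻¹·m⁻¹ = kg·m·s⁻³·A⁻¹
  D. [m·s⁻¹] · [kg·s⁻²·A⁻¹] = kg·m·s⁻³·A⁻¹
  E. [kg·m²·s⁻³·A⁻¹] / [m] = kg·m·s⁻³·A⁻¹
All reduce to kg·m·s⁻³·A⁻¹ except A., which is kg·m²·s⁻³·A⁻¹.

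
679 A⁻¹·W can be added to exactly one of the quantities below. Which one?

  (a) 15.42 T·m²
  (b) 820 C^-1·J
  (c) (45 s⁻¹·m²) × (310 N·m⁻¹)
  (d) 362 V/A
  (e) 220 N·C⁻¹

Reference: W·A⁻¹ = J·s⁻¹·A⁻¹ = kg·m²·s⁻³·A⁻¹.
Each option:
  (a) T·m² = Wb·m⁻²·m² = kg·m²·s⁻²·A⁻¹
  (b) J·C⁻¹ = N·m·(s·A)⁻¹ = kg·m²·s⁻³·A⁻¹  ← same
  (c) [m²·s⁻¹] · [kg·s⁻²] = kg·m²·s⁻³
  (d) V·A⁻¹ = J·C⁻¹·A⁻¹ = kg·m²·s⁻³·A⁻²
  (e) N·C⁻¹ = kg·m·s⁻²·(s·A)⁻¹ = kg·m·s⁻³·A⁻¹
Only (b) matches kg·m²·s⁻³·A⁻¹.

(b)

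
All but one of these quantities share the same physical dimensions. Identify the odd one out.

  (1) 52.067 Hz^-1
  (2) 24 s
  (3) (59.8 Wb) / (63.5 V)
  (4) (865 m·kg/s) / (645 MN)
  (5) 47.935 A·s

(5)

Dimensions:
  (1) Hz⁻¹ = (s⁻¹)⁻¹ = s
  (2) s
  (3) [kg·m²·s⁻²·A⁻¹] / [kg·m²·s⁻³·A⁻¹] = s
  (4) [kg·m·s⁻¹] / [kg·m·s⁻²] = s
  (5) A·s = s·A
All reduce to s except (5), which is s·A.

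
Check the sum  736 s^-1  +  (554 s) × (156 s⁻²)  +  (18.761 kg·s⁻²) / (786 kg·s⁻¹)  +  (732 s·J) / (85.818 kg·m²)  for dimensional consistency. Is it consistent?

Yes

Dimensions:
  736 s^-1:  s⁻¹
  (554 s) × (156 s⁻²):  [s] · [s⁻²] = s⁻¹
  (18.761 kg·s⁻²) / (786 kg·s⁻¹):  [kg·s⁻²] / [kg·s⁻¹] = s⁻¹
  (732 s·J) / (85.818 kg·m²):  [kg·m²·s⁻¹] / [kg·m²] = s⁻¹
Every term reduces to s⁻¹.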